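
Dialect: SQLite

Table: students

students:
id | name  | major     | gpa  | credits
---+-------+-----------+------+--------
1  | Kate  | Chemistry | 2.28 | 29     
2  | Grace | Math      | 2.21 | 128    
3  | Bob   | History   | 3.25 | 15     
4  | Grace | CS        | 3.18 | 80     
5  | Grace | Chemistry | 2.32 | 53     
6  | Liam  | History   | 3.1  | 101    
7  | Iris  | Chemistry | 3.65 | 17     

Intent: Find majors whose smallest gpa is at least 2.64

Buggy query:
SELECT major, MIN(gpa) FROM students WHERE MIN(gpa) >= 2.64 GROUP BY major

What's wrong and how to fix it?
Bug: Aggregates like MIN are computed per group after WHERE runs

Fix: Use HAVING for the per-group MIN condition

Corrected query:
SELECT major, MIN(gpa) FROM students GROUP BY major HAVING MIN(gpa) >= 2.64

Result:
major   | MIN(gpa)
--------+---------
CS      | 3.18    
History | 3.1     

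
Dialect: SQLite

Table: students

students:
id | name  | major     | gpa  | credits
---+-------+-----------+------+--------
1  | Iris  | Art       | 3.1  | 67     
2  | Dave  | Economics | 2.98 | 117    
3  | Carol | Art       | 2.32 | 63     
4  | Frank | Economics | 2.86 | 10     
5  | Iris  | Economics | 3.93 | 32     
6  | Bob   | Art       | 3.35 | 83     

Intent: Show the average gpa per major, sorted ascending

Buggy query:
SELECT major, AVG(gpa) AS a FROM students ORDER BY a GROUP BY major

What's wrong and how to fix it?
Bug: ORDER BY appears before GROUP BY; SQL clause order requires GROUP BY first

Fix: Move ORDER BY to the end, after GROUP BY

Corrected query:
SELECT major, AVG(gpa) AS a FROM students GROUP BY major ORDER BY a

Result:
major     | a       
----------+---------
Art       | 2.923333
Economics | 3.256667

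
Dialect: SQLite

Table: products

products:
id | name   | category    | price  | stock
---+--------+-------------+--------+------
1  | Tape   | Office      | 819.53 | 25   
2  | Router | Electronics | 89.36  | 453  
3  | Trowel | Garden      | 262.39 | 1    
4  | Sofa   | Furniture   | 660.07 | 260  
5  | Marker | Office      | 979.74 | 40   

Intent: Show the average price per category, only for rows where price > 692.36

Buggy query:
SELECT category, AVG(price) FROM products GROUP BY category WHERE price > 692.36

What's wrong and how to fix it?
Bug: Row-level WHERE must come before GROUP BY in the clause order

Fix: Place WHERE between FROM and GROUP BY

Corrected query:
SELECT category, AVG(price) FROM products WHERE price > 692.36 GROUP BY category

Result:
category | AVG(price)
---------+-----------
Office   | 899.635   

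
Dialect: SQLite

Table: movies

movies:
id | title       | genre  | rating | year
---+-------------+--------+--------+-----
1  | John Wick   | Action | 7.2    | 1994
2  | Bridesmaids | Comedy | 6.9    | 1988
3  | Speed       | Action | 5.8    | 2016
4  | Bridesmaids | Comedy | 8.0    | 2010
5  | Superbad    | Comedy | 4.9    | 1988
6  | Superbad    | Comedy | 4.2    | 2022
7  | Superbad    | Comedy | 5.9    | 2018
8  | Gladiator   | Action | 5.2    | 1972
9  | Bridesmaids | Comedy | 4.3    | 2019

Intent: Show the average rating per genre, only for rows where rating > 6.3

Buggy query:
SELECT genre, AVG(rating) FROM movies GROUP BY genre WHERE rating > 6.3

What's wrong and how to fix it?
Bug: Row-level WHERE must come before GROUP BY in the clause order

Fix: Move the WHERE clause before GROUP BY

Corrected query:
SELECT genre, AVG(rating) FROM movies WHERE rating > 6.3 GROUP BY genre

Result:
genre  | AVG(rating)
-------+------------
Action | 7.2        
Comedy | 7.45       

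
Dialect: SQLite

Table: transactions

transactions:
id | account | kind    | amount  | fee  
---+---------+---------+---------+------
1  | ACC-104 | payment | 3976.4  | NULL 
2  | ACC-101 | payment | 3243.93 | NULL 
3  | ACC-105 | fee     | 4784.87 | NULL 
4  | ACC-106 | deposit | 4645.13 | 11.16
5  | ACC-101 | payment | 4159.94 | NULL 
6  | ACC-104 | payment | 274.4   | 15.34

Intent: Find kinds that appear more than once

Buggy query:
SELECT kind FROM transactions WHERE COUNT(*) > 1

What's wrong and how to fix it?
Bug: WHERE can't reference COUNT(*); aggregates are computed after WHERE

Fix: GROUP BY kind, then filter groups with HAVING COUNT(*) > 1

Corrected query:
SELECT kind FROM transactions GROUP BY kind HAVING COUNT(*) > 1

Result:
kind   
-------
payment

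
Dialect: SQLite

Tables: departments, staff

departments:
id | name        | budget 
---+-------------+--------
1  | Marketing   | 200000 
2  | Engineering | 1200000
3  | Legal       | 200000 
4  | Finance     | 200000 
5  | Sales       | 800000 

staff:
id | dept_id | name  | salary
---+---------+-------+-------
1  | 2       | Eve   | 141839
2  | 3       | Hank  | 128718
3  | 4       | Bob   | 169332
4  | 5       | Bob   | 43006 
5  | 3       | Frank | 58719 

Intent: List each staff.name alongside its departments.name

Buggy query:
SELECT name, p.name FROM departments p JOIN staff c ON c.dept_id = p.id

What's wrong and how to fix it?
Bug: 'name' exists in both joined tables, so the database can't tell which one is meant

Fix: Qualify the column with its table alias (c.name)

Corrected query:
SELECT c.name, p.name FROM departments p JOIN staff c ON c.dept_id = p.id

Result:
name  | name       
------+------------
Eve   | Engineering
Hank  | Legal      
Bob   | Finance    
Bob   | Sales      
Frank | Legal      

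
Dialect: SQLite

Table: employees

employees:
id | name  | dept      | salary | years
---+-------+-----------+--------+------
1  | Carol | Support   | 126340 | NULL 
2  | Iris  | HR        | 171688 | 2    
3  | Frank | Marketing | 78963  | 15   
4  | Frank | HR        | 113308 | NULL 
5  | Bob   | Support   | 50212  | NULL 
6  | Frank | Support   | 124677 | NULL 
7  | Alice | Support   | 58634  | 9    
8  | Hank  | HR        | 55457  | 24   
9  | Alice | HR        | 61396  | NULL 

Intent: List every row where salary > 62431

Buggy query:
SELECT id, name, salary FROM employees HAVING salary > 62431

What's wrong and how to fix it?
Bug: HAVING filters the output of aggregation, but this query has no GROUP BY and no aggregate functions, so SQLite rejects it (HAVING clause on a non-aggregate query); the condition here is per row

Fix: Use WHERE for row-level filtering

Corrected query:
SELECT id, name, salary FROM employees WHERE salary > 62431

Result:
id | name  | salary
---+-------+-------
1  | Carol | 126340
2  | Iris  | 171688
3  | Frank | 78963 
4  | Frank | 113308
6  | Frank | 124677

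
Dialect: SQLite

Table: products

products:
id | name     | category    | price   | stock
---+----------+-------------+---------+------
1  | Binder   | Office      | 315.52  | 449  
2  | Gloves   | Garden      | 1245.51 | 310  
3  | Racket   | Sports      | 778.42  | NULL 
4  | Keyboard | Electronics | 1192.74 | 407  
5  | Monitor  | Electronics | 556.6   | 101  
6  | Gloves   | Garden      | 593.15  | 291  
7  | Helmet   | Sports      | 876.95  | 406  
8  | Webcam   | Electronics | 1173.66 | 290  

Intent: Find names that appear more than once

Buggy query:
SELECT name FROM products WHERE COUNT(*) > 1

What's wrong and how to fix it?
Bug: COUNT(*) is an aggregate and cannot be used in WHERE

Fix: GROUP BY name, then filter groups with HAVING COUNT(*) > 1

Corrected query:
SELECT name FROM products GROUP BY name HAVING COUNT(*) > 1

Result:
name  
------
Gloves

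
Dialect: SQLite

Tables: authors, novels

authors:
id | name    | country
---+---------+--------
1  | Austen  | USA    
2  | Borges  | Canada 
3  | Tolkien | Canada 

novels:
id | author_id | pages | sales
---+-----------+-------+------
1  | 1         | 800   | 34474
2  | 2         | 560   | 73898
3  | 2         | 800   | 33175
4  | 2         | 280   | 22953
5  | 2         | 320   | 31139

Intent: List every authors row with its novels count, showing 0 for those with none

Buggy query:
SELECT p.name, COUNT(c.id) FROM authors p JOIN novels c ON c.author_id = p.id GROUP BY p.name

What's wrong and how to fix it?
Bug: An inner join excludes parents with zero children

Fix: Use LEFT JOIN so parents without children still appear (COUNT(c.id) gives 0)

Corrected query:
SELECT p.name, COUNT(c.id) FROM authors p LEFT JOIN novels c ON c.author_id = p.id GROUP BY p.name

Result:
name    | COUNT(c.id)
--------+------------
Austen  | 1          
Borges  | 4          
Tolkien | 0          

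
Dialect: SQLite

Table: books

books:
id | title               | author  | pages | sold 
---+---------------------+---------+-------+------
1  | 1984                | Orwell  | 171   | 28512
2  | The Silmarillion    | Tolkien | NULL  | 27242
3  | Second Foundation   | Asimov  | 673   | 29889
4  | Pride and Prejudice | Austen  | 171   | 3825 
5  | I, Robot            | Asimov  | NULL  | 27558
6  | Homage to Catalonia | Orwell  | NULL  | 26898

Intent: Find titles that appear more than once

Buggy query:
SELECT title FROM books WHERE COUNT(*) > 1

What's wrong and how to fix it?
Bug: WHERE can't reference COUNT(*); aggregates are computed after WHERE

Fix: Group first, then use HAVING for the count condition

Corrected query:
SELECT title FROM books GROUP BY title HAVING COUNT(*) > 1

Result:
(no rows)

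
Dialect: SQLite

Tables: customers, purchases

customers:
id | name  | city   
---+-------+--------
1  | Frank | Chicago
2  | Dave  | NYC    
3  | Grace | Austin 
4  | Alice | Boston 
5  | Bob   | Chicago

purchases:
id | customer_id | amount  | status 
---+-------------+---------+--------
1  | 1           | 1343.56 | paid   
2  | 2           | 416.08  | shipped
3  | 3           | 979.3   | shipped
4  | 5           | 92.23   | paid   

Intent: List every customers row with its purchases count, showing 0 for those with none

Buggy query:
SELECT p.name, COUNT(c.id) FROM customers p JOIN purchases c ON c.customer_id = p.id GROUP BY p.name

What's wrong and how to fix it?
Bug: An inner join excludes parents with zero children

Fix: Use LEFT JOIN so parents without children still appear (COUNT(c.id) gives 0)

Corrected query:
SELECT p.name, COUNT(c.id) FROM customers p LEFT JOIN purchases c ON c.customer_id = p.id GROUP BY p.name

Result:
name  | COUNT(c.id)
------+------------
Alice | 0          
Bob   | 1          
Dave  | 1          
Frank | 1          
Grace | 1          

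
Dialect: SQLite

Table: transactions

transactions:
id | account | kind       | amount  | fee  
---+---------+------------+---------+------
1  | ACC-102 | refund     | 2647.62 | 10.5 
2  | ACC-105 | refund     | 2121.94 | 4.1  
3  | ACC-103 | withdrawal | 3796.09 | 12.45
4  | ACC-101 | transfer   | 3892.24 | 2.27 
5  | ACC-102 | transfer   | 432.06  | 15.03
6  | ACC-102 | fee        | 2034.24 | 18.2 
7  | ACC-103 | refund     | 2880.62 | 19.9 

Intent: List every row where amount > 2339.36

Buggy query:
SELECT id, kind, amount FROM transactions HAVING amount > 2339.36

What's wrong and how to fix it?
Bug: This is a non-aggregate query (no GROUP BY, no aggregates), so in SQLite the HAVING clause is invalid here; a row-level condition belongs in WHERE

Fix: Use WHERE for row-level filtering

Corrected query:
SELECT id, kind, amount FROM transactions WHERE amount > 2339.36

Result:
id | kind       | amount 
---+------------+--------
1  | refund     | 2647.62
3  | withdrawal | 3796.09
4  | transfer   | 3892.24
7  | refund     | 2880.62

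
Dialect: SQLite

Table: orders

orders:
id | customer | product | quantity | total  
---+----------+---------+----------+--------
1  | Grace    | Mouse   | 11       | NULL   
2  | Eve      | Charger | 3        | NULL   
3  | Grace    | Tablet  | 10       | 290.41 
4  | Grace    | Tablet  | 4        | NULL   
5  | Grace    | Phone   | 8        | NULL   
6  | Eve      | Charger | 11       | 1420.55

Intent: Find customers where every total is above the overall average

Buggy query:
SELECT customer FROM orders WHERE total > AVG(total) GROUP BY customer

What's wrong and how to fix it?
Bug: AVG() is an aggregate; it can't sit directly in WHERE

Fix: Use a subquery for AVG and a HAVING MIN(...) filter so the condition holds for every row in the group

Corrected query:
SELECT customer FROM orders GROUP BY customer HAVING MIN(total) > (SELECT AVG(total) FROM orders)

Result:
customer
--------
Eve     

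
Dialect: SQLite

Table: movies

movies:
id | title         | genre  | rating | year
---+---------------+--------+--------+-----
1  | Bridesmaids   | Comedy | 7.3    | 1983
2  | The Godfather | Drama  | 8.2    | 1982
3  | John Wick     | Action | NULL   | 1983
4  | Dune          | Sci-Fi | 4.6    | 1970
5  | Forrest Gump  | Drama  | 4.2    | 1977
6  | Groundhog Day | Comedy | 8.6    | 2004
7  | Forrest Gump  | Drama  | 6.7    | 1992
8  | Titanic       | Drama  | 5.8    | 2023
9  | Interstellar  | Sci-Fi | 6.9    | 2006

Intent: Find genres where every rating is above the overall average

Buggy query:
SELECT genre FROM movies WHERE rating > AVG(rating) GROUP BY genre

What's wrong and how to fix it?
Bug: WHERE evaluates per row before aggregation, so AVG() is unavailable

Fix: Use a subquery for AVG and a HAVING MIN(...) filter so the condition holds for every row in the group

Corrected query:
SELECT genre FROM movies GROUP BY genre HAVING MIN(rating) > (SELECT AVG(rating) FROM movies)

Result:
genre 
------
Comedy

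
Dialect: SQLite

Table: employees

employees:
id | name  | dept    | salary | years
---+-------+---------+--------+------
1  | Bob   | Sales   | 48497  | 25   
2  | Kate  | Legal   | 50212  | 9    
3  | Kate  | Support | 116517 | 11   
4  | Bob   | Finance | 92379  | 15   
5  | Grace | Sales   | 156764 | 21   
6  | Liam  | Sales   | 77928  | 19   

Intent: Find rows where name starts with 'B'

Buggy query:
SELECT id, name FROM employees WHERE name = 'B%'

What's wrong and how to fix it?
Bug: '=' compares the literal string including the % character; pattern matching needs LIKE

Fix: Use LIKE for wildcard pattern matching

Corrected query:
SELECT id, name FROM employees WHERE name LIKE 'B%'

Result:
id | name
---+-----
1  | Bob 
4  | Bob 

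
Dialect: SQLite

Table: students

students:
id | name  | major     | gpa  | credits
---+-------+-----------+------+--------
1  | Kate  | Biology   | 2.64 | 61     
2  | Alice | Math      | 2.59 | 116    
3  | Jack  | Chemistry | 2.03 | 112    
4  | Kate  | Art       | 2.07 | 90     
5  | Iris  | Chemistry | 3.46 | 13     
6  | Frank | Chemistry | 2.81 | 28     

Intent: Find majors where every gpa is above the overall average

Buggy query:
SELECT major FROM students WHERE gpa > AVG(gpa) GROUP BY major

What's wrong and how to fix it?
Bug: AVG() is an aggregate; it can't sit directly in WHERE

Fix: Use a subquery for AVG and a HAVING MIN(...) filter so the condition holds for every row in the group

Corrected query:
SELECT major FROM students GROUP BY major HAVING MIN(gpa) > (SELECT AVG(gpa) FROM students)

Result:
major  
-------
Biology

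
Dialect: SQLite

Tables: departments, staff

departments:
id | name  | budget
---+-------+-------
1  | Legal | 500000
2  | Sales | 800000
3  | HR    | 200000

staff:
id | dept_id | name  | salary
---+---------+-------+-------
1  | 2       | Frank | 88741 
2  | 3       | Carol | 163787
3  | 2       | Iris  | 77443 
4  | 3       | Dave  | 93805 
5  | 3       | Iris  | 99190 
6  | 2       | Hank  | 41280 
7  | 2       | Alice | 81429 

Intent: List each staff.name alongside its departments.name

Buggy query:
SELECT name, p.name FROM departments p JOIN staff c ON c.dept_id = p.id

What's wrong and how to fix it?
Bug: 'name' exists in both joined tables, so the database can't tell which one is meant

Fix: Qualify the column with its table alias (c.name)

Corrected query:
SELECT c.name, p.name FROM departments p JOIN staff c ON c.dept_id = p.id

Result:
name  | name 
------+------
Frank | Sales
Carol | HR   
Iris  | Sales
Dave  | HR   
Iris  | HR   
Hank  | Sales
Alice | Sales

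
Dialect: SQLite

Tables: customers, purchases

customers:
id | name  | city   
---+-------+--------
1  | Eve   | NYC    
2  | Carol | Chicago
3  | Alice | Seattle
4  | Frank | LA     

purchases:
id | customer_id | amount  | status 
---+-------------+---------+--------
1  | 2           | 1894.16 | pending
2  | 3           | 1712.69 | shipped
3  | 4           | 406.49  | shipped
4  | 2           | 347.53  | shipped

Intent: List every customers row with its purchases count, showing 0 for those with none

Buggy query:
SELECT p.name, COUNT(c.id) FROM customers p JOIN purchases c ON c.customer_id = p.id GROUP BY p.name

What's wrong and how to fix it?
Bug: INNER JOIN drops customers rows that have no matching purchases rows

Fix: Switch to LEFT JOIN to retain unmatched parent rows

Corrected query:
SELECT p.name, COUNT(c.id) FROM customers p LEFT JOIN purchases c ON c.customer_id = p.id GROUP BY p.name

Result:
name  | COUNT(c.id)
------+------------
Alice | 1          
Carol | 2          
Eve   | 0          
Frank | 1          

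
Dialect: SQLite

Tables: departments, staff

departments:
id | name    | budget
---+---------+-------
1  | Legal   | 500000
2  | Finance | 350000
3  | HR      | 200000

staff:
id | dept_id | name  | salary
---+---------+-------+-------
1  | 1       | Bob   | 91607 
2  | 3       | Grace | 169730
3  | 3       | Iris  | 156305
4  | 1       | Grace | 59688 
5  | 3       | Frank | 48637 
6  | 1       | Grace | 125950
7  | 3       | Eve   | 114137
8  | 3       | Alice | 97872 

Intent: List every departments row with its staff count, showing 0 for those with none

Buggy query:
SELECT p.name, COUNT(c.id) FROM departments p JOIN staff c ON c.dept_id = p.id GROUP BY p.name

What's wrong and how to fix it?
Bug: An inner join excludes parents with zero children

Fix: Switch to LEFT JOIN to retain unmatched parent rows

Corrected query:
SELECT p.name, COUNT(c.id) FROM departments p LEFT JOIN staff c ON c.dept_id = p.id GROUP BY p.name

Result:
name    | COUNT(c.id)
--------+------------
Finance | 0          
HR      | 5          
Legal   | 3          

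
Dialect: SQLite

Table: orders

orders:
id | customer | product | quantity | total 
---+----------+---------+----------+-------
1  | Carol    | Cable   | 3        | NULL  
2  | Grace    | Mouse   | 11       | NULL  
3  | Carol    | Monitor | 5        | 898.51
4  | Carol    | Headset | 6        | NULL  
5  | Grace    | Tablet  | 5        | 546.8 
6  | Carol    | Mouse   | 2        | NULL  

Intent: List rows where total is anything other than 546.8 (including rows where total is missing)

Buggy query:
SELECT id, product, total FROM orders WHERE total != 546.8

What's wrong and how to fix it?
Bug: 'total != 546.8' is unknown when total is NULL, so NULL rows are silently excluded

Fix: Handle NULL separately with IS NULL alongside the inequality

Corrected query:
SELECT id, product, total FROM orders WHERE total != 546.8 OR total IS NULL

Result:
id | product | total 
---+---------+-------
1  | Cable   | NULL  
2  | Mouse   | NULL  
3  | Monitor | 898.51
4  | Headset | NULL  
6  | Mouse   | NULL  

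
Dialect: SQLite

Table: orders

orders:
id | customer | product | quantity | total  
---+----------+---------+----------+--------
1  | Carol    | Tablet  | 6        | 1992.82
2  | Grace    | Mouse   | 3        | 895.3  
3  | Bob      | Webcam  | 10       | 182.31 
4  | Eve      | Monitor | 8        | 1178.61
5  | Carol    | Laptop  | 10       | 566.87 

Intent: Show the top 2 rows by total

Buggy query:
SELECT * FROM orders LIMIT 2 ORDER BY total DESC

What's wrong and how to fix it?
Bug: ORDER BY cannot follow LIMIT; LIMIT is the final clause

Fix: Swap the clauses: ORDER BY first, then LIMIT

Corrected query:
SELECT * FROM orders ORDER BY total DESC LIMIT 2

Result:
id | customer | product | quantity | total  
---+----------+---------+----------+--------
1  | Carol    | Tablet  | 6        | 1992.82
4  | Eve      | Monitor | 8        | 1178.61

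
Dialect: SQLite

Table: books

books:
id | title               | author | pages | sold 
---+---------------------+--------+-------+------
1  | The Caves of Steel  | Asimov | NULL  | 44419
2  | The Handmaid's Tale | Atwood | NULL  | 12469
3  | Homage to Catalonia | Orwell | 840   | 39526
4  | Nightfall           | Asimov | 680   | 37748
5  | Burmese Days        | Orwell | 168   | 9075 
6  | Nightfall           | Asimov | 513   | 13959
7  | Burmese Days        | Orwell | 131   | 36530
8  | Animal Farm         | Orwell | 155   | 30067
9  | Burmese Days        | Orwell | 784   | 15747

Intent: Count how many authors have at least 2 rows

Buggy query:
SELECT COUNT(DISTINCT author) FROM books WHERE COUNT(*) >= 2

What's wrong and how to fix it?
Bug: COUNT(*) cannot appear in WHERE; the per-group count doesn't exist yet

Fix: Group first with HAVING COUNT(*) >= 2, then COUNT the resulting groups

Corrected query:
SELECT COUNT(*) FROM (SELECT author FROM books GROUP BY author HAVING COUNT(*) >= 2)

Result:
COUNT(*)
--------
2       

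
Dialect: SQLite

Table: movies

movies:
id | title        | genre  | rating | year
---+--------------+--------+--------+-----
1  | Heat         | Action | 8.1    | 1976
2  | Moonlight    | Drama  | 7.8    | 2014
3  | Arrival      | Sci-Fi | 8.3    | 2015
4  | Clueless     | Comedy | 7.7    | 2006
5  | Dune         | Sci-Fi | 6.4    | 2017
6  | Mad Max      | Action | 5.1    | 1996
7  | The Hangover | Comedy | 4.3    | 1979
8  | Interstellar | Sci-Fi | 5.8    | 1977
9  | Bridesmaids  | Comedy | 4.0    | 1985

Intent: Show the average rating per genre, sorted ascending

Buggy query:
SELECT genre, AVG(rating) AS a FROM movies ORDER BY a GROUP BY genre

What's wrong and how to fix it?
Bug: ORDER BY appears before GROUP BY; SQL clause order requires GROUP BY first

Fix: Move ORDER BY to the end, after GROUP BY

Corrected query:
SELECT genre, AVG(rating) AS a FROM movies GROUP BY genre ORDER BY a

Result:
genre  | a       
-------+---------
Comedy | 5.333333
Action | 6.6     
Sci-Fi | 6.833333
Drama  | 7.8     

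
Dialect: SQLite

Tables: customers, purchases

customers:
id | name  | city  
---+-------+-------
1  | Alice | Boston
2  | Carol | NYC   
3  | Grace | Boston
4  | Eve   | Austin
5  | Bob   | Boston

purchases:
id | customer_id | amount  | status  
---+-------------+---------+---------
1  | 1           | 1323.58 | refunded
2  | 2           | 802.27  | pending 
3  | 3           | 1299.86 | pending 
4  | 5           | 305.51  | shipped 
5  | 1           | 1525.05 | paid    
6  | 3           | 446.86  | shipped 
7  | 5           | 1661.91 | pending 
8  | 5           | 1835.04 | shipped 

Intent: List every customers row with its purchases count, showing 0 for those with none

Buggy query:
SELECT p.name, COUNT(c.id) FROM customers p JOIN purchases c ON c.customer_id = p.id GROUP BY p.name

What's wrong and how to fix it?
Bug: An inner join excludes parents with zero children

Fix: Use LEFT JOIN so parents without children still appear (COUNT(c.id) gives 0)

Corrected query:
SELECT p.name, COUNT(c.id) FROM customers p LEFT JOIN purchases c ON c.customer_id = p.id GROUP BY p.name

Result:
name  | COUNT(c.id)
------+------------
Alice | 2          
Bob   | 3          
Carol | 1          
Eve   | 0          
Grace | 2          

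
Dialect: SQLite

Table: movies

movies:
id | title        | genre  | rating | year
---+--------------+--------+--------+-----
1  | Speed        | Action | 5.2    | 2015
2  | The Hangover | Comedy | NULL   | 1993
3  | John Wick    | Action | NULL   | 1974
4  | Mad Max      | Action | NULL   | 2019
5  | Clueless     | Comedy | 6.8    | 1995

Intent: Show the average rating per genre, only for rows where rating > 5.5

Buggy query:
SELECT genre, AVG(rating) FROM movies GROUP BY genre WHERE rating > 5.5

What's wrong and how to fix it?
Bug: Row-level WHERE must come before GROUP BY in the clause order

Fix: Place WHERE between FROM and GROUP BY

Corrected query:
SELECT genre, AVG(rating) FROM movies WHERE rating > 5.5 GROUP BY genre

Result:
genre  | AVG(rating)
-------+------------
Comedy | 6.8        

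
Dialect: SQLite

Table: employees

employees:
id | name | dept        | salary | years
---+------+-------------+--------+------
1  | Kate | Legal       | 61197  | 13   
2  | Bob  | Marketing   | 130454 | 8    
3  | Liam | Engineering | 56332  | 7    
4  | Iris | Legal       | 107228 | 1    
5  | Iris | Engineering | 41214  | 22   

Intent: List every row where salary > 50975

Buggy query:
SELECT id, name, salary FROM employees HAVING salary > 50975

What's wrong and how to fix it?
Bug: This is a non-aggregate query (no GROUP BY, no aggregates), so in SQLite the HAVING clause is invalid here; a row-level condition belongs in WHERE

Fix: Replace HAVING with WHERE since the condition applies to individual rows

Corrected query:
SELECT id, name, salary FROM employees WHERE salary > 50975

Result:
id | name | salary
---+------+-------
1  | Kate | 61197 
2  | Bob  | 130454
3  | Liam | 56332 
4  | Iris | 107228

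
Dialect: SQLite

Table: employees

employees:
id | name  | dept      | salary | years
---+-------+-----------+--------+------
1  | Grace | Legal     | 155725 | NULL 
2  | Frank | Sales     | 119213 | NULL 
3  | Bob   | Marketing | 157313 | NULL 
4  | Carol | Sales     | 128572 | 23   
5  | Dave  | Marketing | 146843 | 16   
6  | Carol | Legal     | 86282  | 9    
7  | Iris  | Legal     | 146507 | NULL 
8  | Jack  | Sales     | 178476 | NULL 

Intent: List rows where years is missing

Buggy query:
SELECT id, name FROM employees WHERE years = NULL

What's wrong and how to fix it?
Bug: '= NULL' is always unknown in SQL three-valued logic, so no rows match

Fix: Use IS NULL to test for NULL

Corrected query:
SELECT id, name FROM employees WHERE years IS NULL

Result:
id | name 
---+------
1  | Grace
2  | Frank
3  | Bob  
7  | Iris 
8  | Jack 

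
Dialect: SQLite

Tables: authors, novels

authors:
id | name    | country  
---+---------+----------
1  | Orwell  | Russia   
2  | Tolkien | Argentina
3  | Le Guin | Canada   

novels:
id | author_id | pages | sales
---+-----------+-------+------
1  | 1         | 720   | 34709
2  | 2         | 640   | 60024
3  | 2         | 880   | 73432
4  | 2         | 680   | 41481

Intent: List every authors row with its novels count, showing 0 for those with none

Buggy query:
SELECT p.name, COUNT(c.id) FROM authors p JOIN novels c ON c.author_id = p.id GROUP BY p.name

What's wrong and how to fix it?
Bug: An inner join excludes parents with zero children

Fix: Switch to LEFT JOIN to retain unmatched parent rows

Corrected query:
SELECT p.name, COUNT(c.id) FROM authors p LEFT JOIN novels c ON c.author_id = p.id GROUP BY p.name

Result:
name    | COUNT(c.id)
--------+------------
Le Guin | 0          
Orwell  | 1          
Tolkien | 3          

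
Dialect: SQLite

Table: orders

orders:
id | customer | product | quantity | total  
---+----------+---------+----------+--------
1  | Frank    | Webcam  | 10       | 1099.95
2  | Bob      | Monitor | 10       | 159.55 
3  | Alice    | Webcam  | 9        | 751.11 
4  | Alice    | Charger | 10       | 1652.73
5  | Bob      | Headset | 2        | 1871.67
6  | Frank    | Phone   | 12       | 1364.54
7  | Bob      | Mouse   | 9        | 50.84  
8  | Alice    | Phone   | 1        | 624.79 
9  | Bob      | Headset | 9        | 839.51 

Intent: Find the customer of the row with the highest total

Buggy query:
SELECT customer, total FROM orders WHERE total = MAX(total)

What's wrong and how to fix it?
Bug: WHERE is evaluated per row; an aggregate over the whole table isn't defined there

Fix: Wrap MAX in a scalar subquery so WHERE compares against a single value

Corrected query:
SELECT customer, total FROM orders WHERE total = (SELECT MAX(total) FROM orders)

Result:
customer | total  
---------+--------
Bob      | 1871.67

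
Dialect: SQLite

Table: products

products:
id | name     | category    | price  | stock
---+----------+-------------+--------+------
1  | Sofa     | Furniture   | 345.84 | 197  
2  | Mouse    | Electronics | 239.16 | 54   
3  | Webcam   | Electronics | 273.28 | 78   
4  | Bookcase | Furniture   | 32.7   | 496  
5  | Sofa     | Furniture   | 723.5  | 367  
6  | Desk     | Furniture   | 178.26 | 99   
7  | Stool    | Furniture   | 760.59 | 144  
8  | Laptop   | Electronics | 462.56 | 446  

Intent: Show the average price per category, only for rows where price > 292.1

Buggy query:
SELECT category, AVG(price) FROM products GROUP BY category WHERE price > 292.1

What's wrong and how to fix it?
Bug: Row-level WHERE must come before GROUP BY in the clause order

Fix: Place WHERE between FROM and GROUP BY

Corrected query:
SELECT category, AVG(price) FROM products WHERE price > 292.1 GROUP BY category

Result:
category    | AVG(price)
------------+-----------
Electronics | 462.56    
Furniture   | 609.976667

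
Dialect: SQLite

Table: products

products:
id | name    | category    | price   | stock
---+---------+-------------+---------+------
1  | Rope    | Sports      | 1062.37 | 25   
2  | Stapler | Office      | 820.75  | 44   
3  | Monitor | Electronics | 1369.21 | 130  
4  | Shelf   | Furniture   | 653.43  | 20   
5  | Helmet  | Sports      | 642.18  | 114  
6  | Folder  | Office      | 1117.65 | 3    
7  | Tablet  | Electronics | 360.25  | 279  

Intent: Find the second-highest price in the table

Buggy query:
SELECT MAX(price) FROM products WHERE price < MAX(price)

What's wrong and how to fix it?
Bug: The inner MAX is an aggregate inside WHERE, which is not allowed

Fix: Put the inner MAX in a scalar subquery

Corrected query:
SELECT MAX(price) FROM products WHERE price < (SELECT MAX(price) FROM products)

Result:
MAX(price)
----------
1117.65   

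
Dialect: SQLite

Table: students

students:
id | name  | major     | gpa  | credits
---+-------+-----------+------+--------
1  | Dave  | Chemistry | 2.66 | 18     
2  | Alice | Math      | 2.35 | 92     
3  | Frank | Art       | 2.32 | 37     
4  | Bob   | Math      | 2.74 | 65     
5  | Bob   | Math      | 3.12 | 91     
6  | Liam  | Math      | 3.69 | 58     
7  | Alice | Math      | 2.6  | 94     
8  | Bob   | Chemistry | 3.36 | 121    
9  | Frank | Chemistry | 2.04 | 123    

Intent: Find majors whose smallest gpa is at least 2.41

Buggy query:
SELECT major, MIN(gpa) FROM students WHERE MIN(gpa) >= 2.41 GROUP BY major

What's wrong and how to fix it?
Bug: MIN() in WHERE is a misuse of aggregate

Fix: Use HAVING for the per-group MIN condition

Corrected query:
SELECT major, MIN(gpa) FROM students GROUP BY major HAVING MIN(gpa) >= 2.41

Result:
(no rows)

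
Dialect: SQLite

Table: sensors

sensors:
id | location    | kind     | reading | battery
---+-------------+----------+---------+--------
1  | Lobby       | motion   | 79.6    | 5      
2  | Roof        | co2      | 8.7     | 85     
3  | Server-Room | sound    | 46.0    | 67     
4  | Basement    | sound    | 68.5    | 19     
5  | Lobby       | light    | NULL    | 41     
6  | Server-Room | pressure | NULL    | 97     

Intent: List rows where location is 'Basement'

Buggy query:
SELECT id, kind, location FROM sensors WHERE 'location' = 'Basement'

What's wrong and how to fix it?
Bug: Single quotes denote string literals in SQL; the column name is being compared as a constant string

Fix: Remove the quotes around the column name (or use double quotes for an identifier)

Corrected query:
SELECT id, kind, location FROM sensors WHERE location = 'Basement'

Result:
id | kind  | location
---+-------+---------
4  | sound | Basement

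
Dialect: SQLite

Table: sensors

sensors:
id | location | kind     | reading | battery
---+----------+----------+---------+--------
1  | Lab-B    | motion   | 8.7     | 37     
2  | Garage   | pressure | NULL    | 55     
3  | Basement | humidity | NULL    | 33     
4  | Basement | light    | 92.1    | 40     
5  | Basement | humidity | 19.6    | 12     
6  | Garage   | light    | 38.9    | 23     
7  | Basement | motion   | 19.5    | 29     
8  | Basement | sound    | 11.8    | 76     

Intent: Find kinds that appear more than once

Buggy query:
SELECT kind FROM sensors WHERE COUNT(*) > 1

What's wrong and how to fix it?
Bug: COUNT(*) is an aggregate and cannot be used in WHERE

Fix: GROUP BY kind, then filter groups with HAVING COUNT(*) > 1

Corrected query:
SELECT kind FROM sensors GROUP BY kind HAVING COUNT(*) > 1

Result:
kind    
--------
humidity
light   
motion  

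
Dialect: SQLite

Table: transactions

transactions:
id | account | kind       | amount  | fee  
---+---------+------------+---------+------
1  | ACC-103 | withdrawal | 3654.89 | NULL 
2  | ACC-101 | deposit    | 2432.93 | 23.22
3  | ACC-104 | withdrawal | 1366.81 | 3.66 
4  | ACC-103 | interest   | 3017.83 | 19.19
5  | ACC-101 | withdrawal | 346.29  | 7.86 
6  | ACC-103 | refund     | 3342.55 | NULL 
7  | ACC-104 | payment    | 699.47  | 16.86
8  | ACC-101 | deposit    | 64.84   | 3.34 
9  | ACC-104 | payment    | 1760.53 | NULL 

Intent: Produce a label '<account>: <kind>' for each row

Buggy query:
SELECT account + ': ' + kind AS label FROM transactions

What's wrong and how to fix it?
Bug: SQLite uses || for string concatenation; + coerces text to numbers (yielding 0)

Fix: Use the || operator for string concatenation

Corrected query:
SELECT account || ': ' || kind AS label FROM transactions

Result:
label              
-------------------
ACC-103: withdrawal
ACC-101: deposit   
ACC-104: withdrawal
ACC-103: interest  
ACC-101: withdrawal
ACC-103: refund    
ACC-104: payment   
ACC-101: deposit   
ACC-104: payment   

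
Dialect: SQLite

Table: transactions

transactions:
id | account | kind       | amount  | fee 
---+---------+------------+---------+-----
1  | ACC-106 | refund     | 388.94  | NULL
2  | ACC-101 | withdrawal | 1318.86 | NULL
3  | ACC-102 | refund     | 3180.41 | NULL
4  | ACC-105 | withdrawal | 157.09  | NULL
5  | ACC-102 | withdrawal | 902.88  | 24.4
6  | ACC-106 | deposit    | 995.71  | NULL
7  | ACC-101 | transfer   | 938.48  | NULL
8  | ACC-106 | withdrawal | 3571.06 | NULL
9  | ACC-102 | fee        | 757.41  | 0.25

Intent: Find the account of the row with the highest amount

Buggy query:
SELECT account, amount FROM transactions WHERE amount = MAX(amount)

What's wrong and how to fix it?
Bug: WHERE is evaluated per row; an aggregate over the whole table isn't defined there

Fix: Use a subquery: WHERE amount = (SELECT MAX(amount) FROM transactions)

Corrected query:
SELECT account, amount FROM transactions WHERE amount = (SELECT MAX(amount) FROM transactions)

Result:
account | amount 
--------+--------
ACC-106 | 3571.06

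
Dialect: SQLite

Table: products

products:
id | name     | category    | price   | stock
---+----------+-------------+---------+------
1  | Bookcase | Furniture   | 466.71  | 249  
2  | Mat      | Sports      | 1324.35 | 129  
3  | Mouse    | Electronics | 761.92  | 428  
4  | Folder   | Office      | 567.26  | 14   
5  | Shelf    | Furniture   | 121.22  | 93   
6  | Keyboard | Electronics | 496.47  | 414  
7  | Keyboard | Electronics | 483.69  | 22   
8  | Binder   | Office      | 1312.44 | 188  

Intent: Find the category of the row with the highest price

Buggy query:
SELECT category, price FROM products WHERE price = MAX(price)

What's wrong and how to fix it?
Bug: MAX(price) is an aggregate and cannot be used directly in WHERE

Fix: Use a subquery: WHERE price = (SELECT MAX(price) FROM products)

Corrected query:
SELECT category, price FROM products WHERE price = (SELECT MAX(price) FROM products)

Result:
category | price  
---------+--------
Sports   | 1324.35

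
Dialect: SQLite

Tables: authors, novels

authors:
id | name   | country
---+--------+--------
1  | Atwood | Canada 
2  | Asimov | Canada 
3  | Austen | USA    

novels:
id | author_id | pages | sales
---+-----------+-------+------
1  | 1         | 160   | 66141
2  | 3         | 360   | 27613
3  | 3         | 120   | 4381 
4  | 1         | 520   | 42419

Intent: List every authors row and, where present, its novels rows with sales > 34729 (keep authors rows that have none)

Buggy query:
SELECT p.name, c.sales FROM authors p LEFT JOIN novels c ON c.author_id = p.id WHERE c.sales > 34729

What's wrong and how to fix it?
Bug: A WHERE condition on the right-hand table after LEFT JOIN drops unmatched parents

Fix: Put 'c.sales > 34729' in the JOIN's ON clause instead of WHERE

Corrected query:
SELECT p.name, c.sales FROM authors p LEFT JOIN novels c ON c.author_id = p.id AND c.sales > 34729

Result:
name   | sales
-------+------
Atwood | 42419
Atwood | 66141
Asimov | NULL 
Austen | NULL 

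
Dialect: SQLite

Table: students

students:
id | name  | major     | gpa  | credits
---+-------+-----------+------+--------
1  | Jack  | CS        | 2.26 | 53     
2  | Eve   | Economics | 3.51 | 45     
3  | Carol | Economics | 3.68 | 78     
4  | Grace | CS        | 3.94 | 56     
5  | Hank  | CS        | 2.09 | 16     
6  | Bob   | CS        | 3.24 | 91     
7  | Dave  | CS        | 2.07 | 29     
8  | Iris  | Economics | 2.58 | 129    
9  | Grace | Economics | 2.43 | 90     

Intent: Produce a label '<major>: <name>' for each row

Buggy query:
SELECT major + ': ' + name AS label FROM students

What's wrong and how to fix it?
Bug: '+' is numeric addition; on text columns SQLite converts them to 0 instead of concatenating

Fix: Replace + with || to concatenate text

Corrected query:
SELECT major || ': ' || name AS label FROM students

Result:
label           
----------------
CS: Jack        
Economics: Eve  
Economics: Carol
CS: Grace       
CS: Hank        
CS: Bob         
CS: Dave        
Economics: Iris 
Economics: Grace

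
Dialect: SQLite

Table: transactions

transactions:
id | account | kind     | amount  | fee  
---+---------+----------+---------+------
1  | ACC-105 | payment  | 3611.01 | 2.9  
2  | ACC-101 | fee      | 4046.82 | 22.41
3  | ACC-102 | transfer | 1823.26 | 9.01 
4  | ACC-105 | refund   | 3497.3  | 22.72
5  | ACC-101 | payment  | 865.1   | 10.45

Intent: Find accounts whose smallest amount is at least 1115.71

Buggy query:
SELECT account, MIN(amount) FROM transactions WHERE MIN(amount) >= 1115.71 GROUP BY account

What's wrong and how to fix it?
Bug: Aggregates like MIN are computed per group after WHERE runs

Fix: Replace WHERE with HAVING after the GROUP BY

Corrected query:
SELECT account, MIN(amount) FROM transactions GROUP BY account HAVING MIN(amount) >= 1115.71

Result:
account | MIN(amount)
--------+------------
ACC-102 | 1823.26    
ACC-105 | 3497.3     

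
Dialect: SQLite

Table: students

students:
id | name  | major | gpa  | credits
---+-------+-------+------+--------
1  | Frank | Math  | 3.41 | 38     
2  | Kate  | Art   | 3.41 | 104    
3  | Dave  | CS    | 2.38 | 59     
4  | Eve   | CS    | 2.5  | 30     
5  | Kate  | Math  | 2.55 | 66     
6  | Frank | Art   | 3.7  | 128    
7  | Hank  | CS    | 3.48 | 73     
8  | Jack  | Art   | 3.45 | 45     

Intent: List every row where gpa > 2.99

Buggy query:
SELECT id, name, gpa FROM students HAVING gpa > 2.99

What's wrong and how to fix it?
Bug: This is a non-aggregate query (no GROUP BY, no aggregates), so in SQLite the HAVING clause is invalid here; a row-level condition belongs in WHERE

Fix: Use WHERE for row-level filtering

Corrected query:
SELECT id, name, gpa FROM students WHERE gpa > 2.99

Result:
id | name  | gpa 
---+-------+-----
1  | Frank | 3.41
2  | Kate  | 3.41
6  | Frank | 3.7 
7  | Hank  | 3.48
8  | Jack  | 3.45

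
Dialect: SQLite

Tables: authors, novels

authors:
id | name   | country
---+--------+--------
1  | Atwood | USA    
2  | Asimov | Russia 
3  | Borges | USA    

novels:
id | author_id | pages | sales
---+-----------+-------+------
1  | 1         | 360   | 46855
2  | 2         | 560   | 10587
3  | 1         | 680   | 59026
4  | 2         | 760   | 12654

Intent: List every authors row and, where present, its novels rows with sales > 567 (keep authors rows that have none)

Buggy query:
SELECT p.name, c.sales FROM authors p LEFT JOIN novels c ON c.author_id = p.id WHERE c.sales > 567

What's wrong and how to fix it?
Bug: Filtering c.sales in WHERE discards the NULL rows produced by LEFT JOIN, turning it into an inner join

Fix: Move the right-table condition into the ON clause so unmatched parents are kept

Corrected query:
SELECT p.name, c.sales FROM authors p LEFT JOIN novels c ON c.author_id = p.id AND c.sales > 567

Result:
name   | sales
-------+------
Atwood | 46855
Atwood | 59026
Asimov | 10587
Asimov | 12654
Borges | NULL 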